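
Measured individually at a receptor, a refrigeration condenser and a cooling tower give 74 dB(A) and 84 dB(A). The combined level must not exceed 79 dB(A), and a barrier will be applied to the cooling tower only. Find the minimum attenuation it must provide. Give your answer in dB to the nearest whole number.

Fixed contribution from the other source: Σ 10^(L/10) = 10^(74/10) = 2.512e+07 (74.00 dB(A)).
To meet 79 dB(A) overall, the treated cooling tower may contribute at most 10^(79/10) − 2.512e+07 = 5.431e+07, i.e. 77.35 dB(A).
Required insertion loss = 84 − 77.35 = 6.65 dB.

7 dB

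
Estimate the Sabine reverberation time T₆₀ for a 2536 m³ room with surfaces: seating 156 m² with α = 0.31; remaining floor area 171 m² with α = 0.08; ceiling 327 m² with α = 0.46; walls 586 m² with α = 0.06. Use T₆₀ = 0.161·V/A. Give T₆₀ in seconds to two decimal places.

Total absorption A = 156·0.31 + 171·0.08 + 327·0.46 + 586·0.06 = 247.62 m² sabins.
T₆₀ = 0.161·V/A = 0.161·2536/247.62 = 1.649 s.

1.65 s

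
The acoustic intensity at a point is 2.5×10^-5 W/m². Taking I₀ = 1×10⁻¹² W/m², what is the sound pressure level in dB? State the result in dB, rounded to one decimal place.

74.0 dB

L = 10·log₁₀(I/I₀) = 10·log₁₀(2.5×10^-5/10⁻¹²) = 10·log₁₀(2.5×10^7).
L = 10·(0.3979 + 7) = 73.98 dB.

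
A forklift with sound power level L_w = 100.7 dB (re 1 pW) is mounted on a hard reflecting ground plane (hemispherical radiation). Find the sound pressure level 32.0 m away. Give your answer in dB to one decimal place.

62.6 dB

L_p = L_w − 10·log₁₀(2π·r²) with r = 32.0 m.
2π·r² = 6434 m², 10·log₁₀ of that is 38.085 dB.
L_p = 100.7 − 38.085 = 62.62 dB.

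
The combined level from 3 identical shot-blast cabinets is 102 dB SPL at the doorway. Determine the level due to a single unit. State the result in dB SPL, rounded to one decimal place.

97.2 dB SPL

Dividing the total intensity by 3 lowers the level by 10·log₁₀ 3 = 4.771 dB: L₁ = 102 − 4.771.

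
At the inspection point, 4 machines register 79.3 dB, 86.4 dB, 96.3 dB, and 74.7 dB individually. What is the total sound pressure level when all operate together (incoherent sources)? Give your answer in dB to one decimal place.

96.8 dB

For uncorrelated sources the intensities add, so convert each level to linear form, sum, and take 10·log₁₀ of the total.
Σ 10^(L/10) = 10^(79.3/10) + 10^(86.4/10) + 10^(96.3/10) + 10^(74.7/10) = 4.817e+09.
L_total = 10·log₁₀(4.817e+09) = 96.83 dB.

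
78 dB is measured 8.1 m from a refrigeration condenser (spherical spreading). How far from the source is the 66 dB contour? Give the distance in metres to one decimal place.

Point-source spreading drops the level by 20·log₁₀(r₂/r₁); inverting, r₂/r₁ = 10^(ΔL/20).
r₂ = 8.1·10^((78−66)/20) = 8.1·10^(12.0/20) = 32.25 m.

32.2 m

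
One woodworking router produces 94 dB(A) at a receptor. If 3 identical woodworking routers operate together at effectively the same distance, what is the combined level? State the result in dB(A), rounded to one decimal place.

L_total = L₁ + 10·log₁₀ N for N identical incoherent sources.
L_total = 94 + 10·log₁₀(3) = 94 + 4.771 = 98.77 dB(A).

98.8 dB(A)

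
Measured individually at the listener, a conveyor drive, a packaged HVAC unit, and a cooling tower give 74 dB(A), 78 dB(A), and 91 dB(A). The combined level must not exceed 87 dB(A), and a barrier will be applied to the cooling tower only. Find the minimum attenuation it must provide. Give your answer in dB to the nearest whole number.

Everything except the cooling tower sums to 10^(74/10) + 10^(78/10) = 8.821e+07 in linear terms, 79.46 dB(A).
To meet 87 dB(A) overall, the treated cooling tower may contribute at most 10^(87/10) − 8.821e+07 = 4.130e+08, i.e. 86.16 dB(A).
Required insertion loss = 91 − 86.16 = 4.84 dB.

5 dB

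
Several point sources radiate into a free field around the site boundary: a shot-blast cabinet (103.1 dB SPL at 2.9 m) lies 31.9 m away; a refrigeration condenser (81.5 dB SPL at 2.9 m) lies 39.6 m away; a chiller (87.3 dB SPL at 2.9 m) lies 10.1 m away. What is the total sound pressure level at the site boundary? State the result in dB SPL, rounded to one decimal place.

83.3 dB SPL

Apply inverse-square spreading to bring every level to the receiver, then sum 10^(L/10).
shot-blast cabinet: 103.1 − 20·log₁₀(31.9/2.9) = 103.1 − 20.83 = 82.27 dB SPL.
refrigeration condenser: 81.5 − 20·log₁₀(39.6/2.9) = 81.5 − 22.71 = 58.79 dB SPL.
chiller: 87.3 − 20·log₁₀(10.1/2.9) = 87.3 − 10.84 = 76.46 dB SPL.
Σ 10^(L/10) = 2.138e+08 → L_total = 10·log₁₀(2.138e+08) = 83.30 dB SPL.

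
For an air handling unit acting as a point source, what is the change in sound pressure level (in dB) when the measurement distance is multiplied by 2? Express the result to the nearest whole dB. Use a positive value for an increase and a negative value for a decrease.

-6 dB

A point source loses 6 dB per doubling of distance; generally ΔL = −20·log₁₀(r₂/r₁).
ΔL = −20·log₁₀(2) = -6.02 dB.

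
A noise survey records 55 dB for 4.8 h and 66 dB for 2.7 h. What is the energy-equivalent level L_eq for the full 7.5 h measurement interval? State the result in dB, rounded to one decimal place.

62.1 dB

L_eq = 10·log₁₀[(1/T)·Σ tᵢ·10^(Lᵢ/10)] with T = 7.5 h.
Σ tᵢ·10^(Lᵢ/10) = 4.8·10^(55/10) + 2.7·10^(66/10) = 1.227e+07.
L_eq = 10·log₁₀(1.227e+07/7.5) = 62.14 dB.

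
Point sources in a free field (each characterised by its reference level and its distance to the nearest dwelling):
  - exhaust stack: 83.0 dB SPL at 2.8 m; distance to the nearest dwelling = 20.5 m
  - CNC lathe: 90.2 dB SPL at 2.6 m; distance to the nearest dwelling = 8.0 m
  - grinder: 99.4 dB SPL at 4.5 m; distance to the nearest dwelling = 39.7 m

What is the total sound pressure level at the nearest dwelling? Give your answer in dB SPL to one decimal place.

83.5 dB SPL

Apply inverse-square spreading to bring every level to the receiver, then sum 10^(L/10).
exhaust stack: 83.0 − 20·log₁₀(20.5/2.8) = 83.0 − 17.29 = 65.71 dB SPL.
CNC lathe: 90.2 − 20·log₁₀(8.0/2.6) = 90.2 − 9.76 = 80.44 dB SPL.
grinder: 99.4 − 20·log₁₀(39.7/4.5) = 99.4 − 18.91 = 80.49 dB SPL.
Σ 10^(L/10) = 2.262e+08 → L_total = 10·log₁₀(2.262e+08) = 83.55 dB SPL.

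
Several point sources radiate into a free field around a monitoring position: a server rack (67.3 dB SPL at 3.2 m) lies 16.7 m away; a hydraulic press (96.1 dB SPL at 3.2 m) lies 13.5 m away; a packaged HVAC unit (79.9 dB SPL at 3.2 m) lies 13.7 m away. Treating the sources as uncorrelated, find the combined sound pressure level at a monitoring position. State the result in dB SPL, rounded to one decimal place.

83.7 dB SPL

First find each source's level at the receiver (point-source: −20·log₁₀(r/r_ref)), then combine on an intensity basis.
server rack: 67.3 − 20·log₁₀(16.7/3.2) = 67.3 − 14.35 = 52.95 dB SPL.
hydraulic press: 96.1 − 20·log₁₀(13.5/3.2) = 96.1 − 12.50 = 83.60 dB SPL.
packaged HVAC unit: 79.9 − 20·log₁₀(13.7/3.2) = 79.9 − 12.63 = 67.27 dB SPL.
Σ 10^(L/10) = 2.344e+08 → L_total = 10·log₁₀(2.344e+08) = 83.70 dB SPL.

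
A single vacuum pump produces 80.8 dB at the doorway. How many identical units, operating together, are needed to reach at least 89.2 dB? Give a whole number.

N identical sources give L₁ + 10·log₁₀ N, so require 10·log₁₀ N ≥ 89.2 − 80.8 = 8.4 dB.
N ≥ 10^(8.4/10) = 6.918, so N = 7.

7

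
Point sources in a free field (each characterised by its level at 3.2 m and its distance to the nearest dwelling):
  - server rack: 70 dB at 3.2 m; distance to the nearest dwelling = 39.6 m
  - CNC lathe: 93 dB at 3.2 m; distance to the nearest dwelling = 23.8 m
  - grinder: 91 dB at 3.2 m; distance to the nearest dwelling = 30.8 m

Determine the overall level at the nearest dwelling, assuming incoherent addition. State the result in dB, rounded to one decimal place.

77.0 dB

Apply inverse-square spreading to bring every level to the receiver, then sum 10^(L/10).
server rack: 70 − 20·log₁₀(39.6/3.2) = 70 − 21.85 = 48.15 dB.
CNC lathe: 93 − 20·log₁₀(23.8/3.2) = 93 − 17.43 = 75.57 dB.
grinder: 91 − 20·log₁₀(30.8/3.2) = 91 − 19.67 = 71.33 dB.
Σ 10^(L/10) = 4.972e+07 → L_total = 10·log₁₀(4.972e+07) = 76.97 dB.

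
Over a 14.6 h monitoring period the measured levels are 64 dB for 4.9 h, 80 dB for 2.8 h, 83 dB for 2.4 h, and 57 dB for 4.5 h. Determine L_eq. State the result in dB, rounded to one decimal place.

77.2 dB

Weight each interval's intensity by its duration and average over T = 14.6 h:
Σ tᵢ·10^(Lᵢ/10) = 4.9·10^(64/10) + 2.8·10^(80/10) + 2.4·10^(83/10) + 4.5·10^(57/10) = 7.734e+08.
L_eq = 10·log₁₀(7.734e+08/14.6) = 77.24 dB.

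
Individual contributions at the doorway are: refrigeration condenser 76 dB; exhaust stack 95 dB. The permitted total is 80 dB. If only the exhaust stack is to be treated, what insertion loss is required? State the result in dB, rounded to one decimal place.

Fixed contribution from the other source: Σ 10^(L/10) = 10^(76/10) = 3.981e+07 (76.00 dB).
The limit corresponds to 10^(80/10) = 1.000e+08; subtracting the fixed part leaves 6.019e+07 for the exhaust stack, i.e. 77.80 dB.
Required insertion loss = 95 − 77.80 = 17.20 dB.

17.2 dB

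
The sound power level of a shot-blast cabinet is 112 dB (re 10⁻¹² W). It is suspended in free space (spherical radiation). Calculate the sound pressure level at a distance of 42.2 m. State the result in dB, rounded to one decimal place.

68.5 dB

Free-field spherical radiation: L_p = L_w − 10·log₁₀(4π·r²), r = 42.2 m.
4π·r² = 2.238e+04 m², 10·log₁₀ of that is 43.498 dB.
L_p = 112 − 43.498 = 68.50 dB.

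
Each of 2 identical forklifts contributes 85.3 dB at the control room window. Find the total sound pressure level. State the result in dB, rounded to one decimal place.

L_total = L₁ + 10·log₁₀ N for N identical incoherent sources.
L_total = 85.3 + 10·log₁₀(2) = 85.3 + 3.010 = 88.31 dB.

88.3 dB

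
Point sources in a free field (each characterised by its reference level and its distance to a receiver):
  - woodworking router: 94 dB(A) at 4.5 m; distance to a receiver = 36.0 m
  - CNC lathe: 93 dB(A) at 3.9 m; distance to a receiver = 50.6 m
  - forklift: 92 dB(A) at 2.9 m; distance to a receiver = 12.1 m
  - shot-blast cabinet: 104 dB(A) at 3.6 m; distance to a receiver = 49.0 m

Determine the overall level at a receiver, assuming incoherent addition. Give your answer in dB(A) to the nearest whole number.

84 dB(A)

Apply inverse-square spreading to bring every level to the receiver, then sum 10^(L/10).
woodworking router: 94 − 20·log₁₀(36.0/4.5) = 94 − 18.06 = 75.94 dB(A).
CNC lathe: 93 − 20·log₁₀(50.6/3.9) = 93 − 22.26 = 70.74 dB(A).
forklift: 92 − 20·log₁₀(12.1/2.9) = 92 − 12.41 = 79.59 dB(A).
shot-blast cabinet: 104 − 20·log₁₀(49.0/3.6) = 104 − 22.68 = 81.32 dB(A).
Σ 10^(L/10) = 2.777e+08 → L_total = 10·log₁₀(2.777e+08) = 84.44 dB(A).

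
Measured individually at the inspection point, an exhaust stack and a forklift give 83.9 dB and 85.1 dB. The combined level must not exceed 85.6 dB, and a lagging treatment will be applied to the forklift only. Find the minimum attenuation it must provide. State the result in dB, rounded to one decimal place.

4.4 dB

Everything except the forklift sums to 10^(83.9/10) = 2.455e+08 in linear terms, 83.90 dB.
The limit corresponds to 10^(85.6/10) = 3.631e+08; subtracting the fixed part leaves 1.176e+08 for the forklift, i.e. 80.70 dB.
So the forklift must be reduced from 85.1 to 80.70 dB: IL = 4.40 dB.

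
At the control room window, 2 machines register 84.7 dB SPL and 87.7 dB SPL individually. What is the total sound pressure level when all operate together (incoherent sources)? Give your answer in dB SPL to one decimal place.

89.5 dB SPL

Incoherent sources combine by intensity addition: L_total = 10·log₁₀(Σ 10^(L_i/10)).
Σ 10^(L/10) = 10^(84.7/10) + 10^(87.7/10) = 8.840e+08.
L_total = 10·log₁₀(8.840e+08) = 89.46 dB SPL.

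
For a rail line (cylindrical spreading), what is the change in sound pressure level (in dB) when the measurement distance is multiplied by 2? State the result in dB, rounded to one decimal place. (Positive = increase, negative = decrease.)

With cylindrical spreading the level changes by −10·log₁₀(r₂/r₁).
ΔL = −10·log₁₀(2) = -3.01 dB.

-3.0 dB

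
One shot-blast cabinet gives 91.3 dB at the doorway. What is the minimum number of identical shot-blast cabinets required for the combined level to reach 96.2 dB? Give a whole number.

The shortfall is 96.2 − 91.3 = 4.9 dB, and N units add 10·log₁₀ N, so need 10·log₁₀ N ≥ 4.9.
N ≥ 10^(4.9/10) = 3.090, so N = 4.

4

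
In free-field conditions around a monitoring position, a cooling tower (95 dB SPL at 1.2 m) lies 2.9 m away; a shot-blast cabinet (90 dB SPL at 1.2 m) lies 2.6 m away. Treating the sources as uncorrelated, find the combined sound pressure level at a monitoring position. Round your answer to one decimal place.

Propagate each source to the receiver with L = L_ref − 20·log₁₀(r/r_ref), then add intensities.
cooling tower: 95 − 20·log₁₀(2.9/1.2) = 95 − 7.66 = 87.34 dB SPL.
shot-blast cabinet: 90 − 20·log₁₀(2.6/1.2) = 90 − 6.72 = 83.28 dB SPL.
Σ 10^(L/10) = 7.545e+08 → L_total = 10·log₁₀(7.545e+08) = 88.78 dB SPL.

88.8 dB SPL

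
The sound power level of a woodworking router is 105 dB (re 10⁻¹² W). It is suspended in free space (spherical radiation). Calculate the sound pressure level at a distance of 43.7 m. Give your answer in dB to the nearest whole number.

61 dB

Free-field spherical radiation: L_p = L_w − 10·log₁₀(4π·r²), r = 43.7 m.
4π·r² = 2.4e+04 m², 10·log₁₀ of that is 43.802 dB.
L_p = 105 − 43.802 = 61.20 dB.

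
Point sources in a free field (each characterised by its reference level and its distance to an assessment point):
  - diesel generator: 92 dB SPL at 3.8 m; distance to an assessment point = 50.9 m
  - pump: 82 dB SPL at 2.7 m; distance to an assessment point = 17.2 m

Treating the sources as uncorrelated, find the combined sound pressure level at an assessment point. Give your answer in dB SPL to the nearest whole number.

71 dB SPL

Propagate each source to the receiver with L = L_ref − 20·log₁₀(r/r_ref), then add intensities.
diesel generator: 92 − 20·log₁₀(50.9/3.8) = 92 − 22.54 = 69.46 dB SPL.
pump: 82 − 20·log₁₀(17.2/2.7) = 82 − 16.08 = 65.92 dB SPL.
Σ 10^(L/10) = 1.274e+07 → L_total = 10·log₁₀(1.274e+07) = 71.05 dB SPL.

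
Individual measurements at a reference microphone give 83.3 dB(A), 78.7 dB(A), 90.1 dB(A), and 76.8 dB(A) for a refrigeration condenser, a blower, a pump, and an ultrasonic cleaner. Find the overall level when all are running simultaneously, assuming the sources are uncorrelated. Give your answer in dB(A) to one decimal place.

Incoherent sources combine by intensity addition: L_total = 10·log₁₀(Σ 10^(L_i/10)).
Σ 10^(L/10) = 10^(83.3/10) + 10^(78.7/10) + 10^(90.1/10) + 10^(76.8/10) = 1.359e+09.
L_total = 10·log₁₀(1.359e+09) = 91.33 dB(A).

91.3 dB(A)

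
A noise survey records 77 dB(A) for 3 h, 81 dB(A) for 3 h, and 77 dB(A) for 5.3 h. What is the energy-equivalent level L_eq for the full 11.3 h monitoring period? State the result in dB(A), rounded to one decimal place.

78.5 dB(A)

L_eq = 10·log₁₀[(1/T)·Σ tᵢ·10^(Lᵢ/10)] with T = 11.3 h.
Σ tᵢ·10^(Lᵢ/10) = 3·10^(77/10) + 3·10^(81/10) + 5.3·10^(77/10) = 7.937e+08.
L_eq = 10·log₁₀(7.937e+08/11.3) = 78.47 dB(A).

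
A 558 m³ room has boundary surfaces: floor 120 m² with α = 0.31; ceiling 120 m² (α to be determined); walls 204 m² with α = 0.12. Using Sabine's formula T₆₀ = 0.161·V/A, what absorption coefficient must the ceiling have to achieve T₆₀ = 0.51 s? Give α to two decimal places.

0.95

A = 0.161·V/T₆₀ = 0.161·558/0.51 = 176.15 m² sabins.
Absorption from the other surfaces = 120·0.31 + 204·0.12 = 61.68 m², so the ceiling must supply 114.47 m² over 120 m².
α = 114.47/120 = 0.954.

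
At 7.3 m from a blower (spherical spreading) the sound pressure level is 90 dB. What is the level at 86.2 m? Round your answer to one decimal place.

68.6 dB

Point-source attenuation: ΔL = 20·log₁₀(r₂/r₁) = 20·log₁₀(86.2/7.3) = 21.444 dB.
L₂ = 90 − 20·log₁₀(86.2/7.3) = 90 − 21.444 = 68.56 dB.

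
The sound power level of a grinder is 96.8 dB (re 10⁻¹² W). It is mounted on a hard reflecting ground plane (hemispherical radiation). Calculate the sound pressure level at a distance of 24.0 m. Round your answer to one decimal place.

61.2 dB

The power spreads over a hemisphere of area 2π·r², so L_p = L_w − 10·log₁₀(2π·r²).
2π·r² = 3619 m², 10·log₁₀ of that is 35.586 dB.
L_p = 96.8 − 35.586 = 61.21 dB.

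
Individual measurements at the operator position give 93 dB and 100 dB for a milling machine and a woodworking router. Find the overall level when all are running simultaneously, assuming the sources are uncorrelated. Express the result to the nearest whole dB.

For uncorrelated sources the intensities add, so convert each level to linear form, sum, and take 10·log₁₀ of the total.
Σ 10^(L/10) = 10^(93/10) + 10^(100/10) = 1.200e+10.
L_total = 10·log₁₀(1.200e+10) = 100.79 dB.

101 dB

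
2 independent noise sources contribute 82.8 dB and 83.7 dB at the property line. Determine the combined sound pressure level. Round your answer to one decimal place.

86.3 dB

Incoherent sources combine by intensity addition: L_total = 10·log₁₀(Σ 10^(L_i/10)).
Σ 10^(L/10) = 10^(82.8/10) + 10^(83.7/10) = 4.250e+08.
L_total = 10·log₁₀(4.250e+08) = 86.28 dB.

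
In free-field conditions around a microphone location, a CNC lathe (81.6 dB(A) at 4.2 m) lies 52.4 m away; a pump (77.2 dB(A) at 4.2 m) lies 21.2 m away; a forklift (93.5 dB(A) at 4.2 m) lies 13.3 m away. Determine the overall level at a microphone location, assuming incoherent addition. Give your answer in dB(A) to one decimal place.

First find each source's level at the receiver (point-source: −20·log₁₀(r/r_ref)), then combine on an intensity basis.
CNC lathe: 81.6 − 20·log₁₀(52.4/4.2) = 81.6 − 21.92 = 59.68 dB(A).
pump: 77.2 − 20·log₁₀(21.2/4.2) = 77.2 − 14.06 = 63.14 dB(A).
forklift: 93.5 − 20·log₁₀(13.3/4.2) = 93.5 − 10.01 = 83.49 dB(A).
Σ 10^(L/10) = 2.262e+08 → L_total = 10·log₁₀(2.262e+08) = 83.55 dB(A).

83.5 dB(A)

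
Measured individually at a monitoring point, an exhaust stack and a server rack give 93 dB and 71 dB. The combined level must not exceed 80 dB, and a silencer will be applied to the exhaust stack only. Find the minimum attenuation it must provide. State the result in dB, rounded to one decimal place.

The untreated sources together contribute 10^(71/10) = 1.259e+07, i.e. 71.00 dB.
The limit corresponds to 10^(80/10) = 1.000e+08; subtracting the fixed part leaves 8.741e+07 for the exhaust stack, i.e. 79.42 dB.
So the exhaust stack must be reduced from 93 to 79.42 dB: IL = 13.58 dB.

13.6 dB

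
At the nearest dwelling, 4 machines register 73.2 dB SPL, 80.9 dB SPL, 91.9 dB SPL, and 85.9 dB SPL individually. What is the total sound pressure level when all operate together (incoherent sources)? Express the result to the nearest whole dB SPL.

93 dB SPL

For uncorrelated sources the intensities add, so convert each level to linear form, sum, and take 10·log₁₀ of the total.
Σ 10^(L/10) = 10^(73.2/10) + 10^(80.9/10) + 10^(91.9/10) + 10^(85.9/10) = 2.082e+09.
L_total = 10·log₁₀(2.082e+09) = 93.18 dB SPL.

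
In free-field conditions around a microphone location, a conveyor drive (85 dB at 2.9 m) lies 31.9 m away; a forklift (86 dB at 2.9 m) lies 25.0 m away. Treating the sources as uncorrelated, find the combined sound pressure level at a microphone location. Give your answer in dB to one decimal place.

First find each source's level at the receiver (point-source: −20·log₁₀(r/r_ref)), then combine on an intensity basis.
conveyor drive: 85 − 20·log₁₀(31.9/2.9) = 85 − 20.83 = 64.17 dB.
forklift: 86 − 20·log₁₀(25.0/2.9) = 86 − 18.71 = 67.29 dB.
Σ 10^(L/10) = 7.970e+06 → L_total = 10·log₁₀(7.970e+06) = 69.01 dB.

69.0 dB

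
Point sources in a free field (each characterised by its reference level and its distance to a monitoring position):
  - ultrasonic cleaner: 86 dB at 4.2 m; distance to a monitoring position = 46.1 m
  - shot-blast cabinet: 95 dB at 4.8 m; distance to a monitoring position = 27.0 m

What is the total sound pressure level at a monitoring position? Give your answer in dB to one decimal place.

80.1 dB

Apply inverse-square spreading to bring every level to the receiver, then sum 10^(L/10).
ultrasonic cleaner: 86 − 20·log₁₀(46.1/4.2) = 86 − 20.81 = 65.19 dB.
shot-blast cabinet: 95 − 20·log₁₀(27.0/4.8) = 95 − 15.00 = 80.00 dB.
Σ 10^(L/10) = 1.032e+08 → L_total = 10·log₁₀(1.032e+08) = 80.14 dB.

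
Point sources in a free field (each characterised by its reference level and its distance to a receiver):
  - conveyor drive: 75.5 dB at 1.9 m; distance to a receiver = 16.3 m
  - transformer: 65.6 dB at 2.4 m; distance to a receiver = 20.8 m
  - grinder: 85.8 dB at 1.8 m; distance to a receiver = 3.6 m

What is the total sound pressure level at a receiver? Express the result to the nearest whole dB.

80 dB

First find each source's level at the receiver (point-source: −20·log₁₀(r/r_ref)), then combine on an intensity basis.
conveyor drive: 75.5 − 20·log₁₀(16.3/1.9) = 75.5 − 18.67 = 56.83 dB.
transformer: 65.6 − 20·log₁₀(20.8/2.4) = 65.6 − 18.76 = 46.84 dB.
grinder: 85.8 − 20·log₁₀(3.6/1.8) = 85.8 − 6.02 = 79.78 dB.
Σ 10^(L/10) = 9.558e+07 → L_total = 10·log₁₀(9.558e+07) = 79.80 dB.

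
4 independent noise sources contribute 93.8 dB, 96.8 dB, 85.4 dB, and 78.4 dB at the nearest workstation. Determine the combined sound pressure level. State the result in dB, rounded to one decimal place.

98.8 dB

For uncorrelated sources the intensities add, so convert each level to linear form, sum, and take 10·log₁₀ of the total.
Σ 10^(L/10) = 10^(93.8/10) + 10^(96.8/10) + 10^(85.4/10) + 10^(78.4/10) = 7.601e+09.
L_total = 10·log₁₀(7.601e+09) = 98.81 dB.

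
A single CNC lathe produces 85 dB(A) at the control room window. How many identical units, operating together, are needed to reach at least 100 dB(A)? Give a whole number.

The shortfall is 100 − 85 = 15.0 dB, and N units add 10·log₁₀ N, so need 10·log₁₀ N ≥ 15.0.
N ≥ 10^(15.0/10) = 31.623, so N = 32.

32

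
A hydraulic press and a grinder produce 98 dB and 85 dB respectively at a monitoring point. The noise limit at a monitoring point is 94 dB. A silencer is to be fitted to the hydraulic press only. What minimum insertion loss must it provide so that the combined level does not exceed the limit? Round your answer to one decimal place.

4.6 dB

The untreated sources together contribute 10^(85/10) = 3.162e+08, i.e. 85.00 dB.
To meet 94 dB overall, the treated hydraulic press may contribute at most 10^(94/10) − 3.162e+08 = 2.196e+09, i.e. 93.42 dB.
Required insertion loss = 98 − 93.42 = 4.58 dB.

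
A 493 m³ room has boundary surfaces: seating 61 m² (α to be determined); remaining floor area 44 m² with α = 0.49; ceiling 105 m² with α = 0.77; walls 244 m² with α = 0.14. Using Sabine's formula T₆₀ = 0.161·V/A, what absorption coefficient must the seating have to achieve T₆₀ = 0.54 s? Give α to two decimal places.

Required total absorption A = 0.161·493/0.54 = 146.99 m².
Absorption from the other surfaces = 44·0.49 + 105·0.77 + 244·0.14 = 136.57 m², so the seating must supply 10.42 m² over 61 m².
α = 10.42/61 = 0.171.

0.17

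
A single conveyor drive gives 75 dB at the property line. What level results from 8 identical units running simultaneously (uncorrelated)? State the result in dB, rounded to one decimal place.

With 8 equal, uncorrelated contributions the intensity is 8× that of one unit, giving a rise of 10·log₁₀ 8.
L_total = 75 + 10·log₁₀(8) = 75 + 9.031 = 84.03 dB.

84.0 dB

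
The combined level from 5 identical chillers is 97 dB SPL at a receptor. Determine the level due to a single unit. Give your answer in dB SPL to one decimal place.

90.0 dB SPL

Dividing the total intensity by 5 lowers the level by 10·log₁₀ 5 = 6.990 dB: L₁ = 97 − 6.990.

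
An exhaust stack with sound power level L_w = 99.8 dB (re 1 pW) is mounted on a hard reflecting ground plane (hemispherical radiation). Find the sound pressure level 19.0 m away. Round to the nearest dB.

Free-field hemispherical radiation: L_p = L_w − 10·log₁₀(2π·r²), r = 19.0 m.
2π·r² = 2268 m², 10·log₁₀ of that is 33.557 dB.
L_p = 99.8 − 33.557 = 66.24 dB.

66 dB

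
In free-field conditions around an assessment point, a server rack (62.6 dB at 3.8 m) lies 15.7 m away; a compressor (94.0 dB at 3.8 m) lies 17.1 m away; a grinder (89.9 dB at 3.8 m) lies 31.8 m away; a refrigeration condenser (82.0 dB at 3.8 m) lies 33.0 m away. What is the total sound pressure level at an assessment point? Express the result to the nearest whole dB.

Propagate each source to the receiver with L = L_ref − 20·log₁₀(r/r_ref), then add intensities.
server rack: 62.6 − 20·log₁₀(15.7/3.8) = 62.6 − 12.32 = 50.28 dB.
compressor: 94.0 − 20·log₁₀(17.1/3.8) = 94.0 − 13.06 = 80.94 dB.
grinder: 89.9 − 20·log₁₀(31.8/3.8) = 89.9 − 18.45 = 71.45 dB.
refrigeration condenser: 82.0 − 20·log₁₀(33.0/3.8) = 82.0 − 18.77 = 63.23 dB.
Σ 10^(L/10) = 1.402e+08 → L_total = 10·log₁₀(1.402e+08) = 81.47 dB.

81 dB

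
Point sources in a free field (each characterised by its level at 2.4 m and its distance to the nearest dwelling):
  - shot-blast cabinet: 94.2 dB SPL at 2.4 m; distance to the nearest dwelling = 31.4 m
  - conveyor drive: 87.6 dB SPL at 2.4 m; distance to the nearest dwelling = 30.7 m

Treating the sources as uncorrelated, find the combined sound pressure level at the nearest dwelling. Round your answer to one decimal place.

First find each source's level at the receiver (point-source: −20·log₁₀(r/r_ref)), then combine on an intensity basis.
shot-blast cabinet: 94.2 − 20·log₁₀(31.4/2.4) = 94.2 − 22.33 = 71.87 dB SPL.
conveyor drive: 87.6 − 20·log₁₀(30.7/2.4) = 87.6 − 22.14 = 65.46 dB SPL.
Σ 10^(L/10) = 1.888e+07 → L_total = 10·log₁₀(1.888e+07) = 72.76 dB SPL.

72.8 dB SPL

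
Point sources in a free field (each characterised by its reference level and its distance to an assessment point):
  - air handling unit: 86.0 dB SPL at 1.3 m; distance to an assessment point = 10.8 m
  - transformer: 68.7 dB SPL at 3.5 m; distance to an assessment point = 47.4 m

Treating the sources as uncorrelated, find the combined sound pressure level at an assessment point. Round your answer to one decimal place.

Propagate each source to the receiver with L = L_ref − 20·log₁₀(r/r_ref), then add intensities.
air handling unit: 86.0 − 20·log₁₀(10.8/1.3) = 86.0 − 18.39 = 67.61 dB SPL.
transformer: 68.7 − 20·log₁₀(47.4/3.5) = 68.7 − 22.63 = 46.07 dB SPL.
Σ 10^(L/10) = 5.809e+06 → L_total = 10·log₁₀(5.809e+06) = 67.64 dB SPL.

67.6 dB SPL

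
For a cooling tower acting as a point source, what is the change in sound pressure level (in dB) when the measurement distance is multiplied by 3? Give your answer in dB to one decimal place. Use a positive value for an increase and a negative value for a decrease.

A point source loses 6 dB per doubling of distance; generally ΔL = −20·log₁₀(r₂/r₁).
ΔL = −20·log₁₀(3) = -9.54 dB.

-9.5 dB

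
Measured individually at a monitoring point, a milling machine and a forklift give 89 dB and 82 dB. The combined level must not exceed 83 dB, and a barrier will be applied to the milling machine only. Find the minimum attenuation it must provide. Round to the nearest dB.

13 dB

Fixed contribution from the other source: Σ 10^(L/10) = 10^(82/10) = 1.585e+08 (82.00 dB).
The limit corresponds to 10^(83/10) = 1.995e+08; subtracting the fixed part leaves 4.104e+07 for the milling machine, i.e. 76.13 dB.
So the milling machine must be reduced from 89 to 76.13 dB: IL = 12.87 dB.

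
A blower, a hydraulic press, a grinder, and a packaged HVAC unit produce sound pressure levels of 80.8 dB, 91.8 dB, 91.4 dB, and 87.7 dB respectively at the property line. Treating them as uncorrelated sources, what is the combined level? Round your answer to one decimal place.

95.6 dB

For uncorrelated sources the intensities add, so convert each level to linear form, sum, and take 10·log₁₀ of the total.
Σ 10^(L/10) = 10^(80.8/10) + 10^(91.8/10) + 10^(91.4/10) + 10^(87.7/10) = 3.603e+09.
L_total = 10·log₁₀(3.603e+09) = 95.57 dB.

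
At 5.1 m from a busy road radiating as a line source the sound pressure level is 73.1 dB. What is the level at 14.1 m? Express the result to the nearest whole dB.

Cylindrical spreading from a line source gives a 10·log₁₀(r₂/r₁) drop.
L₂ = 73.1 − 10·log₁₀(14.1/5.1) = 73.1 − 4.416 = 68.68 dB.

69 dB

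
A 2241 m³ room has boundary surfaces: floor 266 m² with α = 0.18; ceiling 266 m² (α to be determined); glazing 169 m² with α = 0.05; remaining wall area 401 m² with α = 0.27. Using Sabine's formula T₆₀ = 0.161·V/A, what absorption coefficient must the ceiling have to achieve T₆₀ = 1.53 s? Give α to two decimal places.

A = 0.161·V/T₆₀ = 0.161·2241/1.53 = 235.82 m² sabins.
Absorption from the other surfaces = 266·0.18 + 169·0.05 + 401·0.27 = 164.60 m², so the ceiling must supply 71.22 m² over 266 m².
α = 71.22/266 = 0.268.

0.27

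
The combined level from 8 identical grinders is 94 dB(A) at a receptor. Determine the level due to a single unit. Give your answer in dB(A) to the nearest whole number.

85 dB(A)

8 equal contributions raise the level by 10·log₁₀ 8 = 9.031 dB, so each unit alone gives 94 − 9.031.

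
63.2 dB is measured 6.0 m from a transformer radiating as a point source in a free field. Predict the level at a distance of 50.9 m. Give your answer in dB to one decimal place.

44.6 dB

For a point source, L₂ = L₁ − 20·log₁₀(r₂/r₁).
L₂ = 63.2 − 20·log₁₀(50.9/6.0) = 63.2 − 18.571 = 44.63 dB.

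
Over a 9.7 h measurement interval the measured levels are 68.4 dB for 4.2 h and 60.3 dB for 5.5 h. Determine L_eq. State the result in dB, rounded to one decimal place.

65.6 dB

L_eq = 10·log₁₀[(1/T)·Σ tᵢ·10^(Lᵢ/10)] with T = 9.7 h.
Σ tᵢ·10^(Lᵢ/10) = 4.2·10^(68.4/10) + 5.5·10^(60.3/10) = 3.495e+07.
L_eq = 10·log₁₀(3.495e+07/9.7) = 65.57 dB.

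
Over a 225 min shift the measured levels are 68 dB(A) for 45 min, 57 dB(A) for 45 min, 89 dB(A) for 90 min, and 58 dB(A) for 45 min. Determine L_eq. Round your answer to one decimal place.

85.0 dB(A)

L_eq = 10·log₁₀[(1/T)·Σ tᵢ·10^(Lᵢ/10)] with T = 225 min.
Σ tᵢ·10^(Lᵢ/10) = 45·10^(68/10) + 45·10^(57/10) + 90·10^(89/10) + 45·10^(58/10) = 7.182e+10.
L_eq = 10·log₁₀(7.182e+10/225) = 85.04 dB(A).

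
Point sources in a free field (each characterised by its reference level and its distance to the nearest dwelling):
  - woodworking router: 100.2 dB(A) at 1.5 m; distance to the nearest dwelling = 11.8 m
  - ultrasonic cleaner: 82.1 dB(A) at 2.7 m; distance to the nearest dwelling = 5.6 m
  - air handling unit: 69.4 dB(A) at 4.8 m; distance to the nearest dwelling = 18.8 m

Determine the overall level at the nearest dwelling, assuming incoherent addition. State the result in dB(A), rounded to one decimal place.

Apply inverse-square spreading to bring every level to the receiver, then sum 10^(L/10).
woodworking router: 100.2 − 20·log₁₀(11.8/1.5) = 100.2 − 17.92 = 82.28 dB(A).
ultrasonic cleaner: 82.1 − 20·log₁₀(5.6/2.7) = 82.1 − 6.34 = 75.76 dB(A).
air handling unit: 69.4 − 20·log₁₀(18.8/4.8) = 69.4 − 11.86 = 57.54 dB(A).
Σ 10^(L/10) = 2.075e+08 → L_total = 10·log₁₀(2.075e+08) = 83.17 dB(A).

83.2 dB(A)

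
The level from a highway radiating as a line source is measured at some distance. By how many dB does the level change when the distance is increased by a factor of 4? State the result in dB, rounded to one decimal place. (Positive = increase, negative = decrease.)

-6.0 dB

Line-source spreading: ΔL = −10·log₁₀(r₂/r₁).
ΔL = −10·log₁₀(4) = -6.02 dB.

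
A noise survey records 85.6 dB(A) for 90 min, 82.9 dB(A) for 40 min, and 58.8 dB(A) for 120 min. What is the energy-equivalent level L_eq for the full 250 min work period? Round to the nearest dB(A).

82 dB(A)

The energy average is taken in the linear domain: L_eq = 10·log₁₀[(Σ tᵢ·10^(Lᵢ/10))/T], T = 250 min.
Σ tᵢ·10^(Lᵢ/10) = 90·10^(85.6/10) + 40·10^(82.9/10) + 120·10^(58.8/10) = 4.057e+10.
L_eq = 10·log₁₀(4.057e+10/250) = 82.10 dB(A).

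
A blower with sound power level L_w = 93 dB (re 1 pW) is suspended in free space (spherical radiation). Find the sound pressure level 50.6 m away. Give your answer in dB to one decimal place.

47.9 dB

L_p = L_w − 10·log₁₀(4π·r²) with r = 50.6 m.
4π·r² = 3.217e+04 m², 10·log₁₀ of that is 45.075 dB.
L_p = 93 − 45.075 = 47.92 dB.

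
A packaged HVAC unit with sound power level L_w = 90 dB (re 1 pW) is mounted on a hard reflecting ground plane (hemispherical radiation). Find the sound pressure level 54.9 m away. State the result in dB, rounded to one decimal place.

47.2 dB

The power spreads over a hemisphere of area 2π·r², so L_p = L_w − 10·log₁₀(2π·r²).
2π·r² = 1.894e+04 m², 10·log₁₀ of that is 42.773 dB.
L_p = 90 − 42.773 = 47.23 dB.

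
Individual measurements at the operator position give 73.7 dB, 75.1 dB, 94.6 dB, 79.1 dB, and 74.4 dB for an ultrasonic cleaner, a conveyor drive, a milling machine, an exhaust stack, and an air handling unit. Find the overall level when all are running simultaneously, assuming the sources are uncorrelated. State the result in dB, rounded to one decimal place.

94.8 dB

For uncorrelated sources the intensities add, so convert each level to linear form, sum, and take 10·log₁₀ of the total.
Σ 10^(L/10) = 10^(73.7/10) + 10^(75.1/10) + 10^(94.6/10) + 10^(79.1/10) + 10^(74.4/10) = 3.049e+09.
L_total = 10·log₁₀(3.049e+09) = 94.84 dB.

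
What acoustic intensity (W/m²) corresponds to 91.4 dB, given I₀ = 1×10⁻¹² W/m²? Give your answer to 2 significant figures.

I/I₀ = 10^(91.4/10) = 1.38e+09, so I = 1.38e+09 × 10⁻¹² W/m².

0.0014 W/m²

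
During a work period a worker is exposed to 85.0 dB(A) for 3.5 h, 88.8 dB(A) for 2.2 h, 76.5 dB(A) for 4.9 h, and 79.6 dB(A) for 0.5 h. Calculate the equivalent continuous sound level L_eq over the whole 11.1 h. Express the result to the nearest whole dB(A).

84 dB(A)

L_eq = 10·log₁₀[(1/T)·Σ tᵢ·10^(Lᵢ/10)] with T = 11.1 h.
Σ tᵢ·10^(Lᵢ/10) = 3.5·10^(85.0/10) + 2.2·10^(88.8/10) + 4.9·10^(76.5/10) + 0.5·10^(79.6/10) = 3.040e+09.
L_eq = 10·log₁₀(3.040e+09/11.1) = 84.38 dB(A).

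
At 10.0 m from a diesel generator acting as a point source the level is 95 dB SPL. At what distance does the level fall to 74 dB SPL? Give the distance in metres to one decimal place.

For a point source L₁ − L₂ = 20·log₁₀(r₂/r₁), so r₂ = r₁·10^((L₁−L₂)/20).
r₂ = 10.0·10^((95−74)/20) = 10.0·10^(21.0/20) = 112.20 m.

112.2 m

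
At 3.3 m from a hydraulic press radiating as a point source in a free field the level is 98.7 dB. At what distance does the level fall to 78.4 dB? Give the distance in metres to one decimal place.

For a point source L₁ − L₂ = 20·log₁₀(r₂/r₁), so r₂ = r₁·10^((L₁−L₂)/20).
r₂ = 3.3·10^((98.7−78.4)/20) = 3.3·10^(20.3/20) = 34.16 m.

34.2 m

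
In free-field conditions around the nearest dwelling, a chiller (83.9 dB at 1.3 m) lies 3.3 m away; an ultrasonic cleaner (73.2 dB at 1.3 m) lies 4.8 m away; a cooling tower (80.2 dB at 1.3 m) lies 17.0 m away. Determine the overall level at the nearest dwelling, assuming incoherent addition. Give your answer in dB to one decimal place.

Propagate each source to the receiver with L = L_ref − 20·log₁₀(r/r_ref), then add intensities.
chiller: 83.9 − 20·log₁₀(3.3/1.3) = 83.9 − 8.09 = 75.81 dB.
ultrasonic cleaner: 73.2 − 20·log₁₀(4.8/1.3) = 73.2 − 11.35 = 61.85 dB.
cooling tower: 80.2 − 20·log₁₀(17.0/1.3) = 80.2 − 22.33 = 57.87 dB.
Σ 10^(L/10) = 4.024e+07 → L_total = 10·log₁₀(4.024e+07) = 76.05 dB.

76.0 dB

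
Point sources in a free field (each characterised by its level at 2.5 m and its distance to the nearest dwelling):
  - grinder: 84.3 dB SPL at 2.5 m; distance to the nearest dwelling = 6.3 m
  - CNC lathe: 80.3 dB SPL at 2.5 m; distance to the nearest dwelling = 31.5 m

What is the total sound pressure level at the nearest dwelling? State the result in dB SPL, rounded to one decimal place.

76.3 dB SPL

Apply inverse-square spreading to bring every level to the receiver, then sum 10^(L/10).
grinder: 84.3 − 20·log₁₀(6.3/2.5) = 84.3 − 8.03 = 76.27 dB SPL.
CNC lathe: 80.3 − 20·log₁₀(31.5/2.5) = 80.3 − 22.01 = 58.29 dB SPL.
Σ 10^(L/10) = 4.306e+07 → L_total = 10·log₁₀(4.306e+07) = 76.34 dB SPL.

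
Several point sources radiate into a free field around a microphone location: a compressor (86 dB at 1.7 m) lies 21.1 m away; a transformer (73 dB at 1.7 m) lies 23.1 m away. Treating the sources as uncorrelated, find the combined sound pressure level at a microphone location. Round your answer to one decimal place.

Propagate each source to the receiver with L = L_ref − 20·log₁₀(r/r_ref), then add intensities.
compressor: 86 − 20·log₁₀(21.1/1.7) = 86 − 21.88 = 64.12 dB.
transformer: 73 − 20·log₁₀(23.1/1.7) = 73 − 22.66 = 50.34 dB.
Σ 10^(L/10) = 2.692e+06 → L_total = 10·log₁₀(2.692e+06) = 64.30 dB.

64.3 dB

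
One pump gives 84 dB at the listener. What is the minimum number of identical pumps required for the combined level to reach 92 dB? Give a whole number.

7

N identical sources give L₁ + 10·log₁₀ N, so require 10·log₁₀ N ≥ 92 − 84 = 8.0 dB.
N ≥ 10^(8.0/10) = 6.310, so N = 7.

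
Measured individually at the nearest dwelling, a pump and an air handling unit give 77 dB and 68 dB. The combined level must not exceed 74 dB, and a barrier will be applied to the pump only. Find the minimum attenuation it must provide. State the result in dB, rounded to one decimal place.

Everything except the pump sums to 10^(68/10) = 6.310e+06 in linear terms, 68.00 dB.
To meet 74 dB overall, the treated pump may contribute at most 10^(74/10) − 6.310e+06 = 1.881e+07, i.e. 72.74 dB.
Required insertion loss = 77 − 72.74 = 4.26 dB.

4.3 dB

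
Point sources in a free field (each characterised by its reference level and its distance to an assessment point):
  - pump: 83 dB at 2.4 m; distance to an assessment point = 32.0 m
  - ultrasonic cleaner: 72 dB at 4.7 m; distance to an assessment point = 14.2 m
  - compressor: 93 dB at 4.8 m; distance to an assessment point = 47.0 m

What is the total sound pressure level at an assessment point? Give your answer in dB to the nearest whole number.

Propagate each source to the receiver with L = L_ref − 20·log₁₀(r/r_ref), then add intensities.
pump: 83 − 20·log₁₀(32.0/2.4) = 83 − 22.50 = 60.50 dB.
ultrasonic cleaner: 72 − 20·log₁₀(14.2/4.7) = 72 − 9.60 = 62.40 dB.
compressor: 93 − 20·log₁₀(47.0/4.8) = 93 − 19.82 = 73.18 dB.
Σ 10^(L/10) = 2.367e+07 → L_total = 10·log₁₀(2.367e+07) = 73.74 dB.

74 dB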